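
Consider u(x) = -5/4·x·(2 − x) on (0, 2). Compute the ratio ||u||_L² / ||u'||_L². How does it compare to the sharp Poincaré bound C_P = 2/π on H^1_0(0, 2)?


||u||_L² / ||u'||_L² = sqrt(10)/5 < C_P = 2/π.

u(x) = -5/4·x·(2 − x), so u'(x) = 5*x/2 - 5/2.
u(x) = -5/4·x·(2 − x) vanishes at x = 0 and x = 2, so u ∈ H^1_0(0, 2). Differentiate via the product rule and integrate the resulting polynomials term by term.
  ∫_0^2 u² dx = ∫_0^2 (25*x^4/16 - 25*x^3/4 + 25*x^2/4) dx. Term by term:
    ∫_0^2 25*x^4/16 dx = 10;  ∫_0^2 -25*x^3/4 dx = -25;  ∫_0^2 25*x^2/4 dx = 50/3.
  Sum: 10 − 25 + 50/3 = 5/3.
  ∫_0^2 (u')² dx = ∫_0^2 (25*x^2/4 - 25*x/2 + 25/4) dx. Term by term:
    ∫_0^2 25*x^2/4 dx = 50/3;  ∫_0^2 -25*x/2 dx = -25;  ∫_0^2 25/4 dx = 25/2.
  Sum: 50/3 − 25 + 25/2 = 25/6.
∫_0^2 u² dx = 5/3, so ||u||_L² = sqrt(15)/3.
∫_0^2 (u')² dx = 25/6, so ||u'||_L² = 5*sqrt(6)/6.
Ratio ||u||_L² / ||u'||_L² = sqrt(10)/5.
Sharp Poincaré constant on H^1_0(0, 2) is C_P = L/π = 2/π, achieved by sin(π/2·x).
A polynomial bump cannot attain the sharp Poincaré constant (only the first sine eigenfunction does), so the ratio is strictly less than C_P, consistent with ||u||_L² ≤ C_P ||u'||_L².


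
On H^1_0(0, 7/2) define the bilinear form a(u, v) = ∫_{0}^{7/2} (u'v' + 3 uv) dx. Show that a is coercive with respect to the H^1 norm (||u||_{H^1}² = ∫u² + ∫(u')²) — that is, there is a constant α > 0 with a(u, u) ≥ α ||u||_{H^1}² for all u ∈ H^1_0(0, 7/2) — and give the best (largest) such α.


α = 1

Coercivity of a(·,·) on H^1_0(0, 7/2) means a(u, u) ≥ α ||u||_{H^1}² for every u ∈ H^1_0.
The interval has length L = 7/2, and Poincaré/coercivity depend only on L. Here a(u, u) = ∫(u')² + (3)·∫u².
Here c = 3 ≥ 1, so a(u,u) = ∫(u')² + c∫u² ≥ ∫(u')² + ∫u² = ||u||_{H^1}², i.e. α = 1 works. No larger α is possible: a(u,u) ≥ α||u||_{H^1}² means (1−α)∫(u')² ≥ (α−c)∫u², and for the modes u_n = sin(nπ(x−x₀)/L) (x₀ the left endpoint) one has ∫u_n²/∫(u_n')² = (L/(nπ))² → 0, so a(u_n,u_n)/||u_n||_{H^1}² → 1. Hence the optimal constant is α = 1.
Therefore α = 1.


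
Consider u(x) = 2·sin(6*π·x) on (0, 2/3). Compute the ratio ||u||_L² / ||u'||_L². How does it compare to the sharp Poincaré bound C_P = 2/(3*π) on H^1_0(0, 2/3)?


||u||_L² / ||u'||_L² = 1/(6*π) < C_P = 2/(3*π).

u(x) = 2·sin(6*π·x), so u'(x) = 12*π*cos(6*π*x).
Writing u(x) = A·sin(kπx/L) with A = 2 and k = 4, use ∫_0^L sin²(kπx/L) dx = L/2 and ∫_0^L cos²(kπx/L) dx = L/2.
u² = 4·sin²(6*π·x) and (u')² = 144*π^2·cos²(6*π·x), and each of sin², cos² integrates to L/2 = 1/3 over (0, 2/3).
∫_0^2/3 u² dx = 4/3, so ||u||_L² = 2*sqrt(3)/3.
∫_0^2/3 (u')² dx = 48*π^2, so ||u'||_L² = 4*sqrt(3)*π.
Ratio ||u||_L² / ||u'||_L² = 1/(6*π).
Sharp Poincaré constant on H^1_0(0, 2/3) is C_P = L/π = 2/(3*π), achieved by sin(3*π/2·x).
This is the k = 4 harmonic; the ratio L/(kπ) is strictly less than C_P = L/π, consistent with the sharp inequality ||u||_L² ≤ C_P ||u'||_L².


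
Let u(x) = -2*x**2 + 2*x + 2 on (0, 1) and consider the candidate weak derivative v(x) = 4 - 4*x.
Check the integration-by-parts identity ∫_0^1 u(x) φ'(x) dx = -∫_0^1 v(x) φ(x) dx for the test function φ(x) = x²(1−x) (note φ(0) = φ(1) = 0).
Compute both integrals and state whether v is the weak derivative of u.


LHS = 1/30, RHS = -2/15. No, v is not the weak derivative of u.

u(x) = -2*x**2 + 2*x + 2, classical derivative u'(x) = 2 - 4*x.
φ(x) = x²(1−x), so φ'(x) = x*(2 - 3*x).
Note φ(0) = φ(1) = 0, so the boundary term u·φ vanishes.
LHS = ∫_0^1 u(x) φ'(x) dx = ∫_0^1 (6*x^4 - 10*x^3 - 2*x^2 + 4*x) dx. Term by term:
  ∫_0^1 6*x^4 dx = 6/5;  ∫_0^1 -10*x^3 dx = -5/2;  ∫_0^1 -2*x^2 dx = -2/3;
  ∫_0^1 4*x dx = 2.
Sum: 6/5 − 5/2 − 2/3 + 2 = 1/30.
So LHS = 1/30.
∫_0^1 v(x) φ(x) dx = ∫_0^1 (4*x^4 - 8*x^3 + 4*x^2) dx. Term by term:
  ∫_0^1 4*x^4 dx = 4/5;  ∫_0^1 -8*x^3 dx = -2;  ∫_0^1 4*x^2 dx = 4/3.
Sum: 4/5 − 2 + 4/3 = 2/15.
So RHS = -∫_0^1 v(x) φ(x) dx = -2/15.
LHS − RHS = 1/6 ≠ 0, so the identity fails.
(For a valid weak derivative the identity must hold for EVERY test function, in particular this one. The failure shows v is NOT the weak derivative of u.)
Correct weak derivative would be u'(x) = 2 - 4*x.


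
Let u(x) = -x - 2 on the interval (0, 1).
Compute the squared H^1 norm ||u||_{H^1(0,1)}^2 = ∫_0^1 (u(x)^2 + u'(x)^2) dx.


||u||_{H^1}^2 = 22/3

The H^1 norm (squared) on an interval (0, L) is
  ||u||_{H^1}^2 = ∫_0^L u(x)^2 dx + ∫_0^L u'(x)^2 dx.
Compute u'(x) = -1.
Then u(x)^2 = x**2 + 4*x + 4 and u'(x)^2 = 1.
Integrate each monomial from 0 to 1 using ∫_0^1 c·x^n dx = c·1^(n+1)/(n+1):
  ∫_0^1 u(x)^2 dx = ∫_0^1 (x^2 + 4*x + 4) dx. Term by term:
    ∫_0^1 x^2 dx = 1/3;  ∫_0^1 4*x dx = 2;  ∫_0^1 4 dx = 4.
  Sum: 1/3 + 2 + 4 = 19/3.
  ∫_0^1 u'(x)^2 dx = ∫_0^1 (1) dx. Term by term:
    ∫_0^1 1 dx = 1.
Adding: ||u||_{H^1}^2 = 19/3 + 1 = 22/3.


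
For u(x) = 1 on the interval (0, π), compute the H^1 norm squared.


||u||_{H^1(0,π)}^2 = π

u'(x) = 0.
Expand u² and (u')² and integrate term by term on (0, π), using: for integers n ≥ 1, ∫_0^π sin²(nx) dx = ∫_0^π cos²(nx) dx = π/2; for n ≠ n', ∫_0^π sin(nx)sin(n'x) dx = ∫_0^π cos(nx)cos(n'x) dx = 0; and by product-to-sum, ∫_0^π sin(nx)cos(n'x) dx = ½∫_0^π [sin((n+n')x) + sin((n−n')x)] dx, which is 0 when n+n' is even and 2n/(n²−n'²) when n+n' is odd (it need not vanish on (0, π)). For the constant mode: ∫_0^π 1 dx = π, ∫_0^π cos(nx) dx = 0, ∫_0^π sin(nx) dx = (1−(−1)^n)/n.
  u² squared terms: (1)²·∫1 dx = 1·π = π.
  So ∫_0^π u² dx = π.
  u' ≡ 0, so ∫_0^π (u')² dx = 0.
||u||_{H^1}^2 = (π) + (0) = π.


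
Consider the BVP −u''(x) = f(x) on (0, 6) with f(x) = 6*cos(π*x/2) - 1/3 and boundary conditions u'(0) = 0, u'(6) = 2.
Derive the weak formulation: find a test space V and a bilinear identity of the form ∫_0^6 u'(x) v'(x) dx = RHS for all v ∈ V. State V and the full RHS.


V = H^1(0, 6) (v unrestricted at boundary; u is determined up to an additive constant); weak form: ∫_0^6 u'v' dx = ∫_0^6 (6*cos(π*x/2) - 1/3) v dx + 2·v(6) for all v ∈ V.

Multiply both sides by a test function v and integrate from 0 to 6:
  ∫_0^6 −u''(x) v(x) dx = ∫_0^6 f(x) v(x) dx.
Integrate the LHS by parts once:
  ∫_0^6 −u'' v dx = −[u'(x) v(x)]_0^6 + ∫_0^6 u'(x) v'(x) dx.
Thus ∫_0^6 u'(x) v'(x) dx = ∫_0^6 f(x) v(x) dx + [u'(x) v(x)]_0^6.
Choose V so that boundary terms are either known or forced to vanish.
u has inhomogeneous Neumann u'(0) = 0, u'(6) = 2. [u' v]_0^6 = (2)·v(6) − (0)·v(0) = 2·v(6). Take V = H^1(0, 6); boundary term becomes part of RHS.
Weak formulation: find u (satisfying any essential BC) such that ∫_0^6 u'(x) v'(x) dx = ∫_0^6 f v dx + 2·v(6) for all v ∈ V (Neumann data are natural BCs: they enter the RHS as boundary terms).
Substituting f(x) = 6*cos(π*x/2) - 1/3, the right-hand side is ∫_0^6 (6*cos(π*x/2) - 1/3) v dx + 2·v(6).
Compatibility check (pure Neumann): taking v ≡ 1 ∈ V gives 0 = ∫_0^6 f dx + (2) − (0), i.e. ∫_0^6 f dx must equal u'(0) − u'(6) = -2. Indeed ∫_0^6 (6*cos(π*x/2) - 1/3) dx = -2, so the data are compatible. The solution is then unique only up to an additive constant (fix it e.g. by requiring ∫_0^6 u dx = 0).


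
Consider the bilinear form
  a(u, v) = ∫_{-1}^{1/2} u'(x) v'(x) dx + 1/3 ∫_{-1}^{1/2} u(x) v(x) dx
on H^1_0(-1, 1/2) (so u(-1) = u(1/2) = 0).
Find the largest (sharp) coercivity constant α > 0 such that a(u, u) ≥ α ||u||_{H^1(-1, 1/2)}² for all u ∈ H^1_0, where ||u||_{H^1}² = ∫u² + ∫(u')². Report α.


α = (3 + 4*π^2)/(9 + 4*π^2)

Coercivity of a(·,·) on H^1_0(-1, 1/2) means a(u, u) ≥ α ||u||_{H^1}² for every u ∈ H^1_0.
The interval has length L = 3/2, and Poincaré/coercivity depend only on L. Here a(u, u) = ∫(u')² + (1/3)·∫u².
Here 0 < c = 1/3 < 1. The condition a(u,u) ≥ α||u||_{H^1}² reads (1−α)∫(u')² ≥ (α−c)∫u². Any admissible α is ≤ 1 (rapidly oscillating u have ∫u²/∫(u')² → 0), and α = 1 would force 0 ≥ (1−c)∫u², impossible since c < 1; so 1−α > 0. By the sharp Poincaré inequality on H^1_0 of an interval of length L, ∫(u')² ≥ (π/L)²∫u² with equality for the first sine mode sin(π(x−x₀)/L) (x₀ the left endpoint), so the inequality holds for all u iff (1−α)(π/L)² ≥ α − c, i.e. α ≤ ((π/L)² + c)/((π/L)² + 1) = (1 + c(L/π)²)/(1 + (L/π)²). With (π/L)² = 4*π^2/9 and c = 1/3, the largest admissible constant is α = ((π/L)² + c)/((π/L)² + 1).
Simplifying, α = (3 + 4*π^2)/(9 + 4*π^2).


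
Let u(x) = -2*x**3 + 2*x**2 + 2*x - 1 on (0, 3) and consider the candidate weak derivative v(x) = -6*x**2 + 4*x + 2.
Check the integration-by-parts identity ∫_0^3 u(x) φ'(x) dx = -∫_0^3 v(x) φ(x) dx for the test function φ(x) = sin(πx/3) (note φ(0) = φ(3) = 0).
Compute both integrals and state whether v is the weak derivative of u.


LHS = -648/π^3 + 114/π, RHS = -648/π^3 + 114/π. Yes, v = u' weakly.

u(x) = -2*x**3 + 2*x**2 + 2*x - 1, classical derivative u'(x) = -6*x**2 + 4*x + 2.
φ(x) = sin(πx/3), so φ'(x) = π*cos(π*x/3)/3.
Note φ(0) = φ(3) = 0, so the boundary term u·φ vanishes.
LHS = ∫_0^3 u(x) φ'(x) dx = ∫_0^3 (-2*π*x^3*cos(π*x/3)/3 + 2*π*x^2*cos(π*x/3)/3 + 2*π*x*cos(π*x/3)/3 - π*cos(π*x/3)/3) dx. Term by term:
  ∫_0^3 -π*cos(π*x/3)/3 dx = 0;  ∫_0^3 -2*π*x^3*cos(π*x/3)/3 dx = -648/π^3 + 162/π;  ∫_0^3 2*π*x*cos(π*x/3)/3 dx = -12/π;
  ∫_0^3 2*π*x^2*cos(π*x/3)/3 dx = -36/π.
Sum: 0 + -648/π^3 + 162/π − 12/π − 36/π = -648/π^3 + 114/π.
So LHS = -648/π^3 + 114/π.
∫_0^3 v(x) φ(x) dx = ∫_0^3 (-6*x^2*sin(π*x/3) + 4*x*sin(π*x/3) + 2*sin(π*x/3)) dx. Term by term:
  ∫_0^3 2*sin(π*x/3) dx = 12/π;  ∫_0^3 -6*x^2*sin(π*x/3) dx = -162/π + 648/π^3;  ∫_0^3 4*x*sin(π*x/3) dx = 36/π.
Sum: 12/π + -162/π + 648/π^3 + 36/π = -114/π + 648/π^3.
So RHS = -∫_0^3 v(x) φ(x) dx = -648/π^3 + 114/π.
LHS = RHS, so the identity holds for this test φ.
Moreover u is smooth here and v(x) = u'(x) = -6*x**2 + 4*x + 2 pointwise, so the identity holds for every test function. Hence v is the weak derivative of u.


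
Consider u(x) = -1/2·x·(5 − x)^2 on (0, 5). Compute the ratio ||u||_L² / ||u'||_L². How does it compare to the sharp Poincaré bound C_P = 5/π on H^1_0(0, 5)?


||u||_L² / ||u'||_L² = 5*sqrt(14)/14 < C_P = 5/π.

u(x) = -1/2·x·(5 − x)^2, so u'(x) = (5 - 3*x)*(x - 5)/2.
u(x) = -1/2·x·(5 − x)^2 vanishes at x = 0 and x = 5, so u ∈ H^1_0(0, 5). Differentiate via the product rule and integrate the resulting polynomials term by term.
  ∫_0^5 u² dx = ∫_0^5 (x^6/4 - 5*x^5 + 75*x^4/2 - 125*x^3 + 625*x^2/4) dx. Term by term:
    ∫_0^5 x^6/4 dx = 78125/28;  ∫_0^5 -5*x^5 dx = -78125/6;  ∫_0^5 75*x^4/2 dx = 46875/2;
    ∫_0^5 -125*x^3 dx = -78125/4;  ∫_0^5 625*x^2/4 dx = 78125/12.
  Sum: 78125/28 − 78125/6 + 46875/2 − 78125/4 + 78125/12 = 15625/84.
  ∫_0^5 (u')² dx = ∫_0^5 (9*x^4/4 - 30*x^3 + 275*x^2/2 - 250*x + 625/4) dx. Term by term:
    ∫_0^5 9*x^4/4 dx = 5625/4;  ∫_0^5 -30*x^3 dx = -9375/2;  ∫_0^5 275*x^2/2 dx = 34375/6;
    ∫_0^5 -250*x dx = -3125;  ∫_0^5 625/4 dx = 3125/4.
  Sum: 5625/4 − 9375/2 + 34375/6 − 3125 + 3125/4 = 625/6.
∫_0^5 u² dx = 15625/84, so ||u||_L² = 125*sqrt(21)/42.
∫_0^5 (u')² dx = 625/6, so ||u'||_L² = 25*sqrt(6)/6.
Ratio ||u||_L² / ||u'||_L² = 5*sqrt(14)/14.
Sharp Poincaré constant on H^1_0(0, 5) is C_P = L/π = 5/π, achieved by sin(π/5·x).
A polynomial bump cannot attain the sharp Poincaré constant (only the first sine eigenfunction does), so the ratio is strictly less than C_P, consistent with ||u||_L² ≤ C_P ||u'||_L².


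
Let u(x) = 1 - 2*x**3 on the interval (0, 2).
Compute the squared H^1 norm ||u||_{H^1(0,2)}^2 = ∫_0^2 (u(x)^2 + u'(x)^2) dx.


||u||_{H^1}^2 = 10134/35

The H^1 norm (squared) on an interval (0, L) is
  ||u||_{H^1}^2 = ∫_0^L u(x)^2 dx + ∫_0^L u'(x)^2 dx.
Compute u'(x) = -6*x**2.
Then u(x)^2 = 4*x**6 - 4*x**3 + 1 and u'(x)^2 = 36*x**4.
Integrate each monomial from 0 to 2 using ∫_0^2 c·x^n dx = c·2^(n+1)/(n+1):
  ∫_0^2 u(x)^2 dx = ∫_0^2 (4*x^6 - 4*x^3 + 1) dx. Term by term:
    ∫_0^2 4*x^6 dx = 512/7;  ∫_0^2 -4*x^3 dx = -16;  ∫_0^2 1 dx = 2.
  Sum: 512/7 − 16 + 2 = 414/7.
  ∫_0^2 u'(x)^2 dx = ∫_0^2 (36*x^4) dx. Term by term:
    ∫_0^2 36*x^4 dx = 1152/5.
Adding: ||u||_{H^1}^2 = 414/7 + 1152/5 = 10134/35.


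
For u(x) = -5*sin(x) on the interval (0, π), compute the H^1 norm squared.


||u||_{H^1(0,π)}^2 = 25*π

u'(x) = -5*cos(x).
Expand u² and (u')² and integrate term by term on (0, π), using: for integers n ≥ 1, ∫_0^π sin²(nx) dx = ∫_0^π cos²(nx) dx = π/2; for n ≠ n', ∫_0^π sin(nx)sin(n'x) dx = ∫_0^π cos(nx)cos(n'x) dx = 0; and by product-to-sum, ∫_0^π sin(nx)cos(n'x) dx = ½∫_0^π [sin((n+n')x) + sin((n−n')x)] dx, which is 0 when n+n' is even and 2n/(n²−n'²) when n+n' is odd (it need not vanish on (0, π)).
  u² squared terms: (-5)²·∫sin(x)² dx = 25·π/2 = 25*π/2.
  So ∫_0^π u² dx = 25*π/2.
  (u')² squared terms: (-5)²·∫cos(x)² dx = 25·π/2 = 25*π/2.
  So ∫_0^π (u')² dx = 25*π/2.
||u||_{H^1}^2 = (25*π/2) + (25*π/2) = 25*π.


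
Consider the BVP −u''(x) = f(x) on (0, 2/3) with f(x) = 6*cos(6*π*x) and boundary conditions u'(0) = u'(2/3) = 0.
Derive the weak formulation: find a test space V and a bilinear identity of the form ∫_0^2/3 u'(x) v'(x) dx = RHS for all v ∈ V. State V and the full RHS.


V = H^1(0, 2/3) (no boundary constraint on v; u is determined up to an additive constant); weak form: ∫_0^2/3 u'v' dx = ∫_0^2/3 (6*cos(6*π*x)) v dx for all v ∈ V.

Multiply both sides by a test function v and integrate from 0 to 2/3:
  ∫_0^2/3 −u''(x) v(x) dx = ∫_0^2/3 f(x) v(x) dx.
Integrate the LHS by parts once:
  ∫_0^2/3 −u'' v dx = −[u'(x) v(x)]_0^2/3 + ∫_0^2/3 u'(x) v'(x) dx.
Thus ∫_0^2/3 u'(x) v'(x) dx = ∫_0^2/3 f(x) v(x) dx + [u'(x) v(x)]_0^2/3.
Choose V so that boundary terms are either known or forced to vanish.
u has homogeneous Neumann: u'(0) = u'(2/3) = 0. So [u' v]_0^2/3 = 0·v(2/3) − 0·v(0) = 0 for any v; take V = H^1(0, 2/3).
Weak formulation: find u (satisfying any essential BC) such that ∫_0^2/3 u'(x) v'(x) dx = ∫_0^2/3 f v dx for all v ∈ V (homogeneous Neumann, so boundary terms vanish).
Substituting f(x) = 6*cos(6*π*x), the right-hand side is ∫_0^2/3 (6*cos(6*π*x)) v dx.
Compatibility check (pure Neumann): taking v ≡ 1 ∈ V gives 0 = ∫_0^2/3 f dx + (0) − (0), i.e. ∫_0^2/3 f dx must equal u'(0) − u'(2/3) = 0. Indeed ∫_0^2/3 (6*cos(6*π*x)) dx = 0, so the data are compatible. The solution is then unique only up to an additive constant (fix it e.g. by requiring ∫_0^2/3 u dx = 0).


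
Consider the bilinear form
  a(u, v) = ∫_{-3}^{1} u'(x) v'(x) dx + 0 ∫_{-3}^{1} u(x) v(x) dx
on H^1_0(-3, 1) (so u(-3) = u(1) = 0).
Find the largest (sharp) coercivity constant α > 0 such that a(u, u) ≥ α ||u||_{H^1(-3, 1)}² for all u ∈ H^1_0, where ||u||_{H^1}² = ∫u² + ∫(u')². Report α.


α = π^2/(π^2 + 16)

Coercivity of a(·,·) on H^1_0(-3, 1) means a(u, u) ≥ α ||u||_{H^1}² for every u ∈ H^1_0.
The interval has length L = 4, and Poincaré/coercivity depend only on L. Here a(u, u) = ∫(u')² + (0)·∫u².
Here c = 0, so a(u,u) = ∫(u')² alone. The condition a(u,u) ≥ α||u||_{H^1}² reads (1−α)∫(u')² ≥ (α−c)∫u². Any admissible α is ≤ 1 (rapidly oscillating u have ∫u²/∫(u')² → 0), and α = 1 would force 0 ≥ (1−c)∫u², impossible since c < 1; so 1−α > 0. By the sharp Poincaré inequality on H^1_0 of an interval of length L, ∫(u')² ≥ (π/L)²∫u² with equality for the first sine mode sin(π(x−x₀)/L) (x₀ the left endpoint), so the inequality holds for all u iff (1−α)(π/L)² ≥ α − c, i.e. α ≤ ((π/L)² + c)/((π/L)² + 1) = (1 + c(L/π)²)/(1 + (L/π)²). (Direct route, valid since c ≤ 0: Poincaré gives c∫u² ≥ c(L/π)²∫(u')², so a(u,u) ≥ (1 + c(L/π)²)∫(u')², while ||u||_{H^1}² ≤ (1 + (L/π)²)∫(u')²; dividing yields the same α.) With (π/L)² = π^2/16 and c = 0, the largest admissible constant is α = ((π/L)² + c)/((π/L)² + 1).
Simplifying, α = π^2/(π^2 + 16).


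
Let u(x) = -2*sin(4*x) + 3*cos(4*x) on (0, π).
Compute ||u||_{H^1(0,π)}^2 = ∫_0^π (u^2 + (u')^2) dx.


||u||_{H^1(0,π)}^2 = 221*π/2

u'(x) = -12*sin(4*x) - 8*cos(4*x).
Expand u² and (u')² and integrate term by term on (0, π), using: for integers n ≥ 1, ∫_0^π sin²(nx) dx = ∫_0^π cos²(nx) dx = π/2; for n ≠ n', ∫_0^π sin(nx)sin(n'x) dx = ∫_0^π cos(nx)cos(n'x) dx = 0; and by product-to-sum, ∫_0^π sin(nx)cos(n'x) dx = ½∫_0^π [sin((n+n')x) + sin((n−n')x)] dx, which is 0 when n+n' is even and 2n/(n²−n'²) when n+n' is odd (it need not vanish on (0, π)).
  u² squared terms: (-2)²·∫sin(4x)² dx = 4·π/2 = 2*π;  (3)²·∫cos(4x)² dx = 9·π/2 = 9*π/2.
  u² cross terms: 2·(-2)·(3)·∫sin(4x)·cos(4x) dx = -12·(0) = 0.
  So ∫_0^π u² dx = 2*π + 9*π/2 + 0 = 13*π/2.
  (u')² squared terms: (-12)²·∫sin(4x)² dx = 144·π/2 = 72*π;  (-8)²·∫cos(4x)² dx = 64·π/2 = 32*π.
  (u')² cross terms: 2·(-12)·(-8)·∫sin(4x)·cos(4x) dx = 192·(0) = 0.
  So ∫_0^π (u')² dx = 72*π + 32*π + 0 = 104*π.
||u||_{H^1}^2 = (13*π/2) + (104*π) = 221*π/2.


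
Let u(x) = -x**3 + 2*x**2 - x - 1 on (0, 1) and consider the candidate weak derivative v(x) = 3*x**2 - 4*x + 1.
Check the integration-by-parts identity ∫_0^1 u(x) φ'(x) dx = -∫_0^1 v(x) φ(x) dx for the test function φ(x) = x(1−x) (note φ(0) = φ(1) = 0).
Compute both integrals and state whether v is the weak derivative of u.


LHS = -1/60, RHS = 1/60. No, v is not the weak derivative of u.

u(x) = -x**3 + 2*x**2 - x - 1, classical derivative u'(x) = -3*x**2 + 4*x - 1.
φ(x) = x(1−x), so φ'(x) = 1 - 2*x.
Note φ(0) = φ(1) = 0, so the boundary term u·φ vanishes.
LHS = ∫_0^1 u(x) φ'(x) dx = ∫_0^1 (2*x^4 - 5*x^3 + 4*x^2 + x - 1) dx. Term by term:
  ∫_0^1 2*x^4 dx = 2/5;  ∫_0^1 -5*x^3 dx = -5/4;  ∫_0^1 4*x^2 dx = 4/3;
  ∫_0^1 x dx = 1/2;  ∫_0^1 -1 dx = -1.
Sum: 2/5 − 5/4 + 4/3 + 1/2 − 1 = -1/60.
So LHS = -1/60.
∫_0^1 v(x) φ(x) dx = ∫_0^1 (-3*x^4 + 7*x^3 - 5*x^2 + x) dx. Term by term:
  ∫_0^1 -3*x^4 dx = -3/5;  ∫_0^1 7*x^3 dx = 7/4;  ∫_0^1 -5*x^2 dx = -5/3;
  ∫_0^1 x dx = 1/2.
Sum: -3/5 + 7/4 − 5/3 + 1/2 = -1/60.
So RHS = -∫_0^1 v(x) φ(x) dx = 1/60.
LHS − RHS = -1/30 ≠ 0, so the identity fails.
(For a valid weak derivative the identity must hold for EVERY test function, in particular this one. The failure shows v is NOT the weak derivative of u.)
Correct weak derivative would be u'(x) = -3*x**2 + 4*x - 1.


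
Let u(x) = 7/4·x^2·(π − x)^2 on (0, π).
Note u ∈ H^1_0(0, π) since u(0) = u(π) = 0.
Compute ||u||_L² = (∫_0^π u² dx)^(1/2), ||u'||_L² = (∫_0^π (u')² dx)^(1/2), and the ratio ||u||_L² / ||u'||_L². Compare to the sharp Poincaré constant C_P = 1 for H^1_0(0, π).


||u||_L² / ||u'||_L² = sqrt(3)*π/6 < C_P = 1.

u(x) = 7/4·x^2·(π − x)^2, so u'(x) = 7*x*(x - π)*(2*x - π)/2.
u(x) = 7/4·x^2·(π − x)^2 vanishes at x = 0 and x = π, so u ∈ H^1_0(0, π). Differentiate via the product rule and integrate the resulting polynomials term by term.
  ∫_0^π u² dx = ∫_0^π (49*x^8/16 - 49*π*x^7/4 + 147*π^2*x^6/8 - 49*π^3*x^5/4 + 49*π^4*x^4/16) dx. Term by term:
    ∫_0^π 49*x^8/16 dx = 49*π^9/144;  ∫_0^π -49*π*x^7/4 dx = -49*π^9/32;  ∫_0^π 147*π^2*x^6/8 dx = 21*π^9/8;
    ∫_0^π -49*π^3*x^5/4 dx = -49*π^9/24;  ∫_0^π 49*π^4*x^4/16 dx = 49*π^9/80.
  Sum: 49*π^9/144 − 49*π^9/32 + 21*π^9/8 − 49*π^9/24 + 49*π^9/80 = 7*π^9/1440.
  ∫_0^π (u')² dx = ∫_0^π (49*x^6 - 147*π*x^5 + 637*π^2*x^4/4 - 147*π^3*x^3/2 + 49*π^4*x^2/4) dx. Term by term:
    ∫_0^π 49*x^6 dx = 7*π^7;  ∫_0^π -147*π*x^5 dx = -49*π^7/2;  ∫_0^π 637*π^2*x^4/4 dx = 637*π^7/20;
    ∫_0^π -147*π^3*x^3/2 dx = -147*π^7/8;  ∫_0^π 49*π^4*x^2/4 dx = 49*π^7/12.
  Sum: 7*π^7 − 49*π^7/2 + 637*π^7/20 − 147*π^7/8 + 49*π^7/12 = 7*π^7/120.
∫_0^π u² dx = 7*π^9/1440, so ||u||_L² = sqrt(70)*π^(9/2)/120.
∫_0^π (u')² dx = 7*π^7/120, so ||u'||_L² = sqrt(210)*π^(7/2)/60.
Ratio ||u||_L² / ||u'||_L² = sqrt(3)*π/6.
Sharp Poincaré constant on H^1_0(0, π) is C_P = L/π = 1, achieved by sin(x).
A polynomial bump cannot attain the sharp Poincaré constant (only the first sine eigenfunction does), so the ratio is strictly less than C_P, consistent with ||u||_L² ≤ C_P ||u'||_L².


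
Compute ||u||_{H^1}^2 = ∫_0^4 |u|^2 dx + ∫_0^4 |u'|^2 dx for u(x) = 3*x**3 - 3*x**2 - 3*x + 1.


||u||_{H^1}^2 = 633736/35

The H^1 norm (squared) on an interval (0, L) is
  ||u||_{H^1}^2 = ∫_0^L u(x)^2 dx + ∫_0^L u'(x)^2 dx.
Compute u'(x) = 9*x**2 - 6*x - 3.
Then u(x)^2 = 9*x**6 - 18*x**5 - 9*x**4 + 24*x**3 + 3*x**2 - 6*x + 1 and u'(x)^2 = 81*x**4 - 108*x**3 - 18*x**2 + 36*x + 9.
Integrate each monomial from 0 to 4 using ∫_0^4 c·x^n dx = c·4^(n+1)/(n+1):
  ∫_0^4 u(x)^2 dx = ∫_0^4 (9*x^6 - 18*x^5 - 9*x^4 + 24*x^3 + 3*x^2 - 6*x + 1) dx. Term by term:
    ∫_0^4 9*x^6 dx = 147456/7;  ∫_0^4 -18*x^5 dx = -12288;  ∫_0^4 -9*x^4 dx = -9216/5;
    ∫_0^4 24*x^3 dx = 1536;  ∫_0^4 3*x^2 dx = 64;  ∫_0^4 -6*x dx = -48;
    ∫_0^4 1 dx = 4.
  Sum: 147456/7 − 12288 − 9216/5 + 1536 + 64 − 48 + 4 = 297148/35.
  ∫_0^4 u'(x)^2 dx = ∫_0^4 (81*x^4 - 108*x^3 - 18*x^2 + 36*x + 9) dx. Term by term:
    ∫_0^4 81*x^4 dx = 82944/5;  ∫_0^4 -108*x^3 dx = -6912;  ∫_0^4 -18*x^2 dx = -384;
    ∫_0^4 36*x dx = 288;  ∫_0^4 9 dx = 36.
  Sum: 82944/5 − 6912 − 384 + 288 + 36 = 48084/5.
Adding: ||u||_{H^1}^2 = 297148/35 + 48084/5 = 633736/35.


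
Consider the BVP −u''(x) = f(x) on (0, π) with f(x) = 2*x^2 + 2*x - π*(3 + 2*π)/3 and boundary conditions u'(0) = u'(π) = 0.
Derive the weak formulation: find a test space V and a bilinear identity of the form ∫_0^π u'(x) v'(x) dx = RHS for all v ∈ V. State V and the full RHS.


V = H^1(0, π) (no boundary constraint on v; u is determined up to an additive constant); weak form: ∫_0^π u'v' dx = ∫_0^π (2*x^2 + 2*x - π*(3 + 2*π)/3) v dx for all v ∈ V.

Multiply both sides by a test function v and integrate from 0 to π:
  ∫_0^π −u''(x) v(x) dx = ∫_0^π f(x) v(x) dx.
Integrate the LHS by parts once:
  ∫_0^π −u'' v dx = −[u'(x) v(x)]_0^π + ∫_0^π u'(x) v'(x) dx.
Thus ∫_0^π u'(x) v'(x) dx = ∫_0^π f(x) v(x) dx + [u'(x) v(x)]_0^π.
Choose V so that boundary terms are either known or forced to vanish.
u has homogeneous Neumann: u'(0) = u'(π) = 0. So [u' v]_0^π = 0·v(π) − 0·v(0) = 0 for any v; take V = H^1(0, π).
Weak formulation: find u (satisfying any essential BC) such that ∫_0^π u'(x) v'(x) dx = ∫_0^π f v dx for all v ∈ V (homogeneous Neumann, so boundary terms vanish).
Substituting f(x) = 2*x^2 + 2*x - π*(3 + 2*π)/3, the right-hand side is ∫_0^π (2*x^2 + 2*x - π*(3 + 2*π)/3) v dx.
Compatibility check (pure Neumann): taking v ≡ 1 ∈ V gives 0 = ∫_0^π f dx + (0) − (0), i.e. ∫_0^π f dx must equal u'(0) − u'(π) = 0. Indeed ∫_0^π (2*x^2 + 2*x - π*(3 + 2*π)/3) dx = 0, so the data are compatible. The solution is then unique only up to an additive constant (fix it e.g. by requiring ∫_0^π u dx = 0).


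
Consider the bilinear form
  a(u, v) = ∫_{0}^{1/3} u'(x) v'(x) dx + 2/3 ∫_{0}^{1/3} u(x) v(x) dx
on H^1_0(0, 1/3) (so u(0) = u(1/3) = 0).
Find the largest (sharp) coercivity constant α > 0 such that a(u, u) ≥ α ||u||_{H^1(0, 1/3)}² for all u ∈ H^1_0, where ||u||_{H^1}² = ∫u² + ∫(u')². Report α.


α = (2 + 27*π^2)/(3*(1 + 9*π^2))

Coercivity of a(·,·) on H^1_0(0, 1/3) means a(u, u) ≥ α ||u||_{H^1}² for every u ∈ H^1_0.
The interval has length L = 1/3, and Poincaré/coercivity depend only on L. Here a(u, u) = ∫(u')² + (2/3)·∫u².
Here 0 < c = 2/3 < 1. The condition a(u,u) ≥ α||u||_{H^1}² reads (1−α)∫(u')² ≥ (α−c)∫u². Any admissible α is ≤ 1 (rapidly oscillating u have ∫u²/∫(u')² → 0), and α = 1 would force 0 ≥ (1−c)∫u², impossible since c < 1; so 1−α > 0. By the sharp Poincaré inequality on H^1_0 of an interval of length L, ∫(u')² ≥ (π/L)²∫u² with equality for the first sine mode sin(π(x−x₀)/L) (x₀ the left endpoint), so the inequality holds for all u iff (1−α)(π/L)² ≥ α − c, i.e. α ≤ ((π/L)² + c)/((π/L)² + 1) = (1 + c(L/π)²)/(1 + (L/π)²). With (π/L)² = 9*π^2 and c = 2/3, the largest admissible constant is α = ((π/L)² + c)/((π/L)² + 1).
Simplifying, α = (2 + 27*π^2)/(3*(1 + 9*π^2)).


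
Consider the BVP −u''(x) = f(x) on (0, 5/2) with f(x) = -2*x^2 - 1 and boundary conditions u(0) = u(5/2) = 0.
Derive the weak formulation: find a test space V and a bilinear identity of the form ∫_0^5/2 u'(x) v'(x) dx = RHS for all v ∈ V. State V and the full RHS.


V = H^1_0(0, 5/2) (so v(0) = v(5/2) = 0); weak form: ∫_0^5/2 u'v' dx = ∫_0^5/2 (-2*x^2 - 1) v dx for all v ∈ V.

Multiply both sides by a test function v and integrate from 0 to 5/2:
  ∫_0^5/2 −u''(x) v(x) dx = ∫_0^5/2 f(x) v(x) dx.
Integrate the LHS by parts once:
  ∫_0^5/2 −u'' v dx = −[u'(x) v(x)]_0^5/2 + ∫_0^5/2 u'(x) v'(x) dx.
Thus ∫_0^5/2 u'(x) v'(x) dx = ∫_0^5/2 f(x) v(x) dx + [u'(x) v(x)]_0^5/2.
Choose V so that boundary terms are either known or forced to vanish.
u is Dirichlet: u(0) = u(5/2) = 0. Let V = H^1_0(0, 5/2); then v(0) = v(5/2) = 0, and [u' v]_0^5/2 = 0.
Weak formulation: find u (satisfying any essential BC) such that ∫_0^5/2 u'(x) v'(x) dx = ∫_0^5/2 f v dx for all v ∈ V.
Substituting f(x) = -2*x^2 - 1, the right-hand side is ∫_0^5/2 (-2*x^2 - 1) v dx.


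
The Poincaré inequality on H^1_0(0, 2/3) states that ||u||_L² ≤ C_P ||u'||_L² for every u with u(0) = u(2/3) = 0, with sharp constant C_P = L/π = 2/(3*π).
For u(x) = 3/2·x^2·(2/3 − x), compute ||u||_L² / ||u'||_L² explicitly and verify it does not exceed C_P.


||u||_L² / ||u'||_L² = sqrt(14)/21 < C_P = 2/(3*π).

u(x) = 3/2·x^2·(2/3 − x), so u'(x) = x*(4 - 9*x)/2.
u(x) = 3/2·x^2·(2/3 − x) vanishes at x = 0 and x = 2/3, so u ∈ H^1_0(0, 2/3). Differentiate via the product rule and integrate the resulting polynomials term by term.
  ∫_0^2/3 u² dx = ∫_0^2/3 (9*x^6/4 - 3*x^5 + x^4) dx. Term by term:
    ∫_0^2/3 9*x^6/4 dx = 32/1701;  ∫_0^2/3 -3*x^5 dx = -32/729;  ∫_0^2/3 x^4 dx = 32/1215.
  Sum: 32/1701 − 32/729 + 32/1215 = 32/25515.
  ∫_0^2/3 (u')² dx = ∫_0^2/3 (81*x^4/4 - 18*x^3 + 4*x^2) dx. Term by term:
    ∫_0^2/3 81*x^4/4 dx = 8/15;  ∫_0^2/3 -18*x^3 dx = -8/9;  ∫_0^2/3 4*x^2 dx = 32/81.
  Sum: 8/15 − 8/9 + 32/81 = 16/405.
∫_0^2/3 u² dx = 32/25515, so ||u||_L² = 4*sqrt(70)/945.
∫_0^2/3 (u')² dx = 16/405, so ||u'||_L² = 4*sqrt(5)/45.
Ratio ||u||_L² / ||u'||_L² = sqrt(14)/21.
Sharp Poincaré constant on H^1_0(0, 2/3) is C_P = L/π = 2/(3*π), achieved by sin(3*π/2·x).
A polynomial bump cannot attain the sharp Poincaré constant (only the first sine eigenfunction does), so the ratio is strictly less than C_P, consistent with ||u||_L² ≤ C_P ||u'||_L².


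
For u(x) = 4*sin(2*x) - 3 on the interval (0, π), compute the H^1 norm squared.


||u||_{H^1(0,π)}^2 = 49*π

u'(x) = 8*cos(2*x).
Expand u² and (u')² and integrate term by term on (0, π), using: for integers n ≥ 1, ∫_0^π sin²(nx) dx = ∫_0^π cos²(nx) dx = π/2; for n ≠ n', ∫_0^π sin(nx)sin(n'x) dx = ∫_0^π cos(nx)cos(n'x) dx = 0; and by product-to-sum, ∫_0^π sin(nx)cos(n'x) dx = ½∫_0^π [sin((n+n')x) + sin((n−n')x)] dx, which is 0 when n+n' is even and 2n/(n²−n'²) when n+n' is odd (it need not vanish on (0, π)). For the constant mode: ∫_0^π 1 dx = π, ∫_0^π cos(nx) dx = 0, ∫_0^π sin(nx) dx = (1−(−1)^n)/n.
  u² squared terms: (-3)²·∫1 dx = 9·π = 9*π;  (4)²·∫sin(2x)² dx = 16·π/2 = 8*π.
  u² cross terms: 2·(-3)·(4)·∫1·sin(2x) dx = -24·(0) = 0.
  So ∫_0^π u² dx = 9*π + 8*π + 0 = 17*π.
  (u')² squared terms: (8)²·∫cos(2x)² dx = 64·π/2 = 32*π.
  So ∫_0^π (u')² dx = 32*π.
||u||_{H^1}^2 = (17*π) + (32*π) = 49*π.


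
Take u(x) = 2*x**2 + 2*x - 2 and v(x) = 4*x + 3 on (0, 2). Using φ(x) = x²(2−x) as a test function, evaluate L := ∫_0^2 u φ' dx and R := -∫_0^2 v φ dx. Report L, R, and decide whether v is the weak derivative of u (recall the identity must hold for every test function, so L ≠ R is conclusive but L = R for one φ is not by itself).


LHS = -136/15, RHS = -52/5. No, v is not the weak derivative of u.

u(x) = 2*x**2 + 2*x - 2, classical derivative u'(x) = 4*x + 2.
φ(x) = x²(2−x), so φ'(x) = x*(4 - 3*x).
Note φ(0) = φ(2) = 0, so the boundary term u·φ vanishes.
LHS = ∫_0^2 u(x) φ'(x) dx = ∫_0^2 (-6*x^4 + 2*x^3 + 14*x^2 - 8*x) dx. Term by term:
  ∫_0^2 -6*x^4 dx = -192/5;  ∫_0^2 2*x^3 dx = 8;  ∫_0^2 14*x^2 dx = 112/3;
  ∫_0^2 -8*x dx = -16.
Sum: -192/5 + 8 + 112/3 − 16 = -136/15.
So LHS = -136/15.
∫_0^2 v(x) φ(x) dx = ∫_0^2 (-4*x^4 + 5*x^3 + 6*x^2) dx. Term by term:
  ∫_0^2 -4*x^4 dx = -128/5;  ∫_0^2 5*x^3 dx = 20;  ∫_0^2 6*x^2 dx = 16.
Sum: -128/5 + 20 + 16 = 52/5.
So RHS = -∫_0^2 v(x) φ(x) dx = -52/5.
LHS − RHS = 4/3 ≠ 0, so the identity fails.
(For a valid weak derivative the identity must hold for EVERY test function, in particular this one. The failure shows v is NOT the weak derivative of u.)
Correct weak derivative would be u'(x) = 4*x + 2.


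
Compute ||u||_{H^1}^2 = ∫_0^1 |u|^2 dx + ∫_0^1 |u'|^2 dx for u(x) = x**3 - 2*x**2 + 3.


||u||_{H^1}^2 = 1661/210

The H^1 norm (squared) on an interval (0, L) is
  ||u||_{H^1}^2 = ∫_0^L u(x)^2 dx + ∫_0^L u'(x)^2 dx.
Compute u'(x) = 3*x**2 - 4*x.
Then u(x)^2 = x**6 - 4*x**5 + 4*x**4 + 6*x**3 - 12*x**2 + 9 and u'(x)^2 = 9*x**4 - 24*x**3 + 16*x**2.
Integrate each monomial from 0 to 1 using ∫_0^1 c·x^n dx = c·1^(n+1)/(n+1):
  ∫_0^1 u(x)^2 dx = ∫_0^1 (x^6 - 4*x^5 + 4*x^4 + 6*x^3 - 12*x^2 + 9) dx. Term by term:
    ∫_0^1 x^6 dx = 1/7;  ∫_0^1 -4*x^5 dx = -2/3;  ∫_0^1 4*x^4 dx = 4/5;
    ∫_0^1 6*x^3 dx = 3/2;  ∫_0^1 -12*x^2 dx = -4;  ∫_0^1 9 dx = 9.
  Sum: 1/7 − 2/3 + 4/5 + 3/2 − 4 + 9 = 1423/210.
  ∫_0^1 u'(x)^2 dx = ∫_0^1 (9*x^4 - 24*x^3 + 16*x^2) dx. Term by term:
    ∫_0^1 9*x^4 dx = 9/5;  ∫_0^1 -24*x^3 dx = -6;  ∫_0^1 16*x^2 dx = 16/3.
  Sum: 9/5 − 6 + 16/3 = 17/15.
Adding: ||u||_{H^1}^2 = 1423/210 + 17/15 = 1661/210.


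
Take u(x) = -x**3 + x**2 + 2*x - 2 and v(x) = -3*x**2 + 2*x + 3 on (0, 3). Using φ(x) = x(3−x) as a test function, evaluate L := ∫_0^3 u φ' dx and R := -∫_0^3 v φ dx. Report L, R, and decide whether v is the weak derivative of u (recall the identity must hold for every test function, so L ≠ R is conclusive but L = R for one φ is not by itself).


LHS = 279/20, RHS = 189/20. No, v is not the weak derivative of u.

u(x) = -x**3 + x**2 + 2*x - 2, classical derivative u'(x) = -3*x**2 + 2*x + 2.
φ(x) = x(3−x), so φ'(x) = 3 - 2*x.
Note φ(0) = φ(3) = 0, so the boundary term u·φ vanishes.
LHS = ∫_0^3 u(x) φ'(x) dx = ∫_0^3 (2*x^4 - 5*x^3 - x^2 + 10*x - 6) dx. Term by term:
  ∫_0^3 2*x^4 dx = 486/5;  ∫_0^3 -5*x^3 dx = -405/4;  ∫_0^3 -x^2 dx = -9;
  ∫_0^3 10*x dx = 45;  ∫_0^3 -6 dx = -18.
Sum: 486/5 − 405/4 − 9 + 45 − 18 = 279/20.
So LHS = 279/20.
∫_0^3 v(x) φ(x) dx = ∫_0^3 (3*x^4 - 11*x^3 + 3*x^2 + 9*x) dx. Term by term:
  ∫_0^3 3*x^4 dx = 729/5;  ∫_0^3 -11*x^3 dx = -891/4;  ∫_0^3 3*x^2 dx = 27;
  ∫_0^3 9*x dx = 81/2.
Sum: 729/5 − 891/4 + 27 + 81/2 = -189/20.
So RHS = -∫_0^3 v(x) φ(x) dx = 189/20.
LHS − RHS = 9/2 ≠ 0, so the identity fails.
(For a valid weak derivative the identity must hold for EVERY test function, in particular this one. The failure shows v is NOT the weak derivative of u.)
Correct weak derivative would be u'(x) = -3*x**2 + 2*x + 2.


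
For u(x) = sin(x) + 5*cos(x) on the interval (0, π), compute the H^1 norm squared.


||u||_{H^1(0,π)}^2 = 26*π

u'(x) = -5*sin(x) + cos(x).
Expand u² and (u')² and integrate term by term on (0, π), using: for integers n ≥ 1, ∫_0^π sin²(nx) dx = ∫_0^π cos²(nx) dx = π/2; for n ≠ n', ∫_0^π sin(nx)sin(n'x) dx = ∫_0^π cos(nx)cos(n'x) dx = 0; and by product-to-sum, ∫_0^π sin(nx)cos(n'x) dx = ½∫_0^π [sin((n+n')x) + sin((n−n')x)] dx, which is 0 when n+n' is even and 2n/(n²−n'²) when n+n' is odd (it need not vanish on (0, π)).
  u² squared terms: (5)²·∫cos(x)² dx = 25·π/2 = 25*π/2;  (1)²·∫sin(x)² dx = 1·π/2 = π/2.
  u² cross terms: 2·(5)·(1)·∫cos(x)·sin(x) dx = 10·(0) = 0.
  So ∫_0^π u² dx = 25*π/2 + π/2 + 0 = 13*π.
  (u')² squared terms: (-5)²·∫sin(x)² dx = 25·π/2 = 25*π/2;  (1)²·∫cos(x)² dx = 1·π/2 = π/2.
  (u')² cross terms: 2·(-5)·(1)·∫sin(x)·cos(x) dx = -10·(0) = 0.
  So ∫_0^π (u')² dx = 25*π/2 + π/2 + 0 = 13*π.
||u||_{H^1}^2 = (13*π) + (13*π) = 26*π.


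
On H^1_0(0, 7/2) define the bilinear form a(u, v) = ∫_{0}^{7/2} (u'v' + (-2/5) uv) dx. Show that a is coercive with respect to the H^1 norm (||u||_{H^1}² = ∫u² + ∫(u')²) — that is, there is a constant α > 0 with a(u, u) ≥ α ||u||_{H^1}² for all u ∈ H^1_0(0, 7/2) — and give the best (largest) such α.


α = 2*(-49 + 10*π^2)/(5*(4*π^2 + 49))

Coercivity of a(·,·) on H^1_0(0, 7/2) means a(u, u) ≥ α ||u||_{H^1}² for every u ∈ H^1_0.
The interval has length L = 7/2, and Poincaré/coercivity depend only on L. Here a(u, u) = ∫(u')² + (-2/5)·∫u².
Here c = -2/5 < 0 with |c| < (π/L)² = 4*π^2/49, so coercivity still holds. The condition a(u,u) ≥ α||u||_{H^1}² reads (1−α)∫(u')² ≥ (α−c)∫u². Any admissible α is ≤ 1 (rapidly oscillating u have ∫u²/∫(u')² → 0), and α = 1 would force 0 ≥ (1−c)∫u², impossible since c < 1; so 1−α > 0. By the sharp Poincaré inequality on H^1_0 of an interval of length L, ∫(u')² ≥ (π/L)²∫u² with equality for the first sine mode sin(π(x−x₀)/L) (x₀ the left endpoint), so the inequality holds for all u iff (1−α)(π/L)² ≥ α − c, i.e. α ≤ ((π/L)² + c)/((π/L)² + 1) = (1 + c(L/π)²)/(1 + (L/π)²). (Direct route, valid since c ≤ 0: Poincaré gives c∫u² ≥ c(L/π)²∫(u')², so a(u,u) ≥ (1 + c(L/π)²)∫(u')², while ||u||_{H^1}² ≤ (1 + (L/π)²)∫(u')²; dividing yields the same α.) With (π/L)² = 4*π^2/49 and c = -2/5, the largest admissible constant is α = ((π/L)² + c)/((π/L)² + 1).
Simplifying, α = 2*(-49 + 10*π^2)/(5*(4*π^2 + 49)).


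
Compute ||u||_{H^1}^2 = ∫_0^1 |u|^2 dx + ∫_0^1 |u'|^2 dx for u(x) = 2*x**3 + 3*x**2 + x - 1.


||u||_{H^1}^2 = 10963/210

The H^1 norm (squared) on an interval (0, L) is
  ||u||_{H^1}^2 = ∫_0^L u(x)^2 dx + ∫_0^L u'(x)^2 dx.
Compute u'(x) = 6*x**2 + 6*x + 1.
Then u(x)^2 = 4*x**6 + 12*x**5 + 13*x**4 + 2*x**3 - 5*x**2 - 2*x + 1 and u'(x)^2 = 36*x**4 + 72*x**3 + 48*x**2 + 12*x + 1.
Integrate each monomial from 0 to 1 using ∫_0^1 c·x^n dx = c·1^(n+1)/(n+1):
  ∫_0^1 u(x)^2 dx = ∫_0^1 (4*x^6 + 12*x^5 + 13*x^4 + 2*x^3 - 5*x^2 - 2*x + 1) dx. Term by term:
    ∫_0^1 4*x^6 dx = 4/7;  ∫_0^1 12*x^5 dx = 2;  ∫_0^1 13*x^4 dx = 13/5;
    ∫_0^1 2*x^3 dx = 1/2;  ∫_0^1 -5*x^2 dx = -5/3;  ∫_0^1 -2*x dx = -1;
    ∫_0^1 1 dx = 1.
  Sum: 4/7 + 2 + 13/5 + 1/2 − 5/3 − 1 + 1 = 841/210.
  ∫_0^1 u'(x)^2 dx = ∫_0^1 (36*x^4 + 72*x^3 + 48*x^2 + 12*x + 1) dx. Term by term:
    ∫_0^1 36*x^4 dx = 36/5;  ∫_0^1 72*x^3 dx = 18;  ∫_0^1 48*x^2 dx = 16;
    ∫_0^1 12*x dx = 6;  ∫_0^1 1 dx = 1.
  Sum: 36/5 + 18 + 16 + 6 + 1 = 241/5.
Adding: ||u||_{H^1}^2 = 841/210 + 241/5 = 10963/210.


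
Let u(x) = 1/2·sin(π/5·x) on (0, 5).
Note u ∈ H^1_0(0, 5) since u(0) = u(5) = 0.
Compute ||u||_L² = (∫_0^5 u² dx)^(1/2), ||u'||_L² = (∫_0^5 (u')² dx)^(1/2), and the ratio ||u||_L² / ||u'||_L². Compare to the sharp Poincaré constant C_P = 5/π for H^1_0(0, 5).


||u||_L² / ||u'||_L² = 5/π = C_P.

u(x) = 1/2·sin(π/5·x), so u'(x) = π*cos(π*x/5)/10.
Writing u(x) = A·sin(kπx/L) with A = 1/2 and k = 1, use ∫_0^L sin²(kπx/L) dx = L/2 and ∫_0^L cos²(kπx/L) dx = L/2.
u² = 1/4·sin²(π/5·x) and (u')² = π^2/100·cos²(π/5·x), and each of sin², cos² integrates to L/2 = 5/2 over (0, 5).
∫_0^5 u² dx = 5/8, so ||u||_L² = sqrt(10)/4.
∫_0^5 (u')² dx = π^2/40, so ||u'||_L² = sqrt(10)*π/20.
Ratio ||u||_L² / ||u'||_L² = 5/π.
Sharp Poincaré constant on H^1_0(0, 5) is C_P = L/π = 5/π, achieved by sin(π/5·x).
This is the k = 1 eigenfunction (up to amplitude), so the ratio equals the sharp Poincaré constant exactly.


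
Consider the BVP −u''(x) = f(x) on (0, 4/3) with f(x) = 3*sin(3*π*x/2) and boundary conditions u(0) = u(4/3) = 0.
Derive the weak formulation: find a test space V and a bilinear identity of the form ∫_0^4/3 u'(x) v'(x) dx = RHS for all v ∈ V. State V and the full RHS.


V = H^1_0(0, 4/3) (so v(0) = v(4/3) = 0); weak form: ∫_0^4/3 u'v' dx = ∫_0^4/3 (3*sin(3*π*x/2)) v dx for all v ∈ V.

Multiply both sides by a test function v and integrate from 0 to 4/3:
  ∫_0^4/3 −u''(x) v(x) dx = ∫_0^4/3 f(x) v(x) dx.
Integrate the LHS by parts once:
  ∫_0^4/3 −u'' v dx = −[u'(x) v(x)]_0^4/3 + ∫_0^4/3 u'(x) v'(x) dx.
Thus ∫_0^4/3 u'(x) v'(x) dx = ∫_0^4/3 f(x) v(x) dx + [u'(x) v(x)]_0^4/3.
Choose V so that boundary terms are either known or forced to vanish.
u is Dirichlet: u(0) = u(4/3) = 0. Let V = H^1_0(0, 4/3); then v(0) = v(4/3) = 0, and [u' v]_0^4/3 = 0.
Weak formulation: find u (satisfying any essential BC) such that ∫_0^4/3 u'(x) v'(x) dx = ∫_0^4/3 f v dx for all v ∈ V.
Substituting f(x) = 3*sin(3*π*x/2), the right-hand side is ∫_0^4/3 (3*sin(3*π*x/2)) v dx.


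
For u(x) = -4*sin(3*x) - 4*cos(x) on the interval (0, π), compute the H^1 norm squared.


||u||_{H^1(0,π)}^2 = 96*π

u'(x) = 4*sin(x) - 12*cos(3*x).
Expand u² and (u')² and integrate term by term on (0, π), using: for integers n ≥ 1, ∫_0^π sin²(nx) dx = ∫_0^π cos²(nx) dx = π/2; for n ≠ n', ∫_0^π sin(nx)sin(n'x) dx = ∫_0^π cos(nx)cos(n'x) dx = 0; and by product-to-sum, ∫_0^π sin(nx)cos(n'x) dx = ½∫_0^π [sin((n+n')x) + sin((n−n')x)] dx, which is 0 when n+n' is even and 2n/(n²−n'²) when n+n' is odd (it need not vanish on (0, π)).
  u² squared terms: (-4)²·∫cos(x)² dx = 16·π/2 = 8*π;  (-4)²·∫sin(3x)² dx = 16·π/2 = 8*π.
  u² cross terms: 2·(-4)·(-4)·∫cos(x)·sin(3x) dx = 32·(0) = 0.
  So ∫_0^π u² dx = 8*π + 8*π + 0 = 16*π.
  (u')² squared terms: (-12)²·∫cos(3x)² dx = 144·π/2 = 72*π;  (4)²·∫sin(x)² dx = 16·π/2 = 8*π.
  (u')² cross terms: 2·(-12)·(4)·∫cos(3x)·sin(x) dx = -96·(0) = 0.
  So ∫_0^π (u')² dx = 72*π + 8*π + 0 = 80*π.
||u||_{H^1}^2 = (16*π) + (80*π) = 96*π.


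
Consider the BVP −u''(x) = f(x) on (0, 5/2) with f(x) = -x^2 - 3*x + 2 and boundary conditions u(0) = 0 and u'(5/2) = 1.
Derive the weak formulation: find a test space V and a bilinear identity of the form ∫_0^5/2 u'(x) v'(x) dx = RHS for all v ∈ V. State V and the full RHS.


V = {v ∈ H^1(0, 5/2) : v(0) = 0} (test functions vanish at x = 0 where u is specified); weak form: ∫_0^5/2 u'v' dx = ∫_0^5/2 (-x^2 - 3*x + 2) v dx + v(5/2) for all v ∈ V.

Multiply both sides by a test function v and integrate from 0 to 5/2:
  ∫_0^5/2 −u''(x) v(x) dx = ∫_0^5/2 f(x) v(x) dx.
Integrate the LHS by parts once:
  ∫_0^5/2 −u'' v dx = −[u'(x) v(x)]_0^5/2 + ∫_0^5/2 u'(x) v'(x) dx.
Thus ∫_0^5/2 u'(x) v'(x) dx = ∫_0^5/2 f(x) v(x) dx + [u'(x) v(x)]_0^5/2.
Choose V so that boundary terms are either known or forced to vanish.
Mixed BC: u(0) = 0 (Dirichlet) and u'(5/2) = 1 (Neumann). Define V = {v ∈ H^1(0, 5/2) : v(0) = 0}. Then [u' v]_0^5/2 = u'(5/2)·v(5/2) − u'(0)·0 = v(5/2).
Weak formulation: find u (satisfying any essential BC) such that ∫_0^5/2 u'(x) v'(x) dx = ∫_0^5/2 f v dx + v(5/2) for all v ∈ V (Dirichlet at 0 absorbed into V; Neumann datum at x = 5/2 contributes the boundary term).
Substituting f(x) = -x^2 - 3*x + 2, the right-hand side is ∫_0^5/2 (-x^2 - 3*x + 2) v dx + v(5/2).
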